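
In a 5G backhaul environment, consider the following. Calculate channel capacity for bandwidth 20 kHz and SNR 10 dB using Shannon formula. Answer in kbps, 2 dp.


Given: B = 20 kHz, SNR = 10 dB
SNR linear = 10^(10/10) = 10
1 + SNR = 11
log2(11) = 3.4594316186
C = 20 * 1000 * 3.4594316186 = 69188.6324 bps
C = 69.188632 kbps -> 69.19 kbps (2 dp)

69.19


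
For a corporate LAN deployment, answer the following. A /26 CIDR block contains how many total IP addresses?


Given: CIDR prefix /26
Host bits = 32 - 26 = 6
Total addresses = 2^6 = 64

64


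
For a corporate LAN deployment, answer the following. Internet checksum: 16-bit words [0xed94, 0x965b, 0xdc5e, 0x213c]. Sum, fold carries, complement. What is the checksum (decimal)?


Given words: [0xed94, 0x965b, 0xdc5e, 0x213c]
Step 1: Sum all words
Raw sum = 60820 + 38491 + 56414 + 8508 = 164233
Step 2: Fold carry: (33161 + 2) = 33163
One's complement = ~33163 & 0xFFFF = 32372

32372


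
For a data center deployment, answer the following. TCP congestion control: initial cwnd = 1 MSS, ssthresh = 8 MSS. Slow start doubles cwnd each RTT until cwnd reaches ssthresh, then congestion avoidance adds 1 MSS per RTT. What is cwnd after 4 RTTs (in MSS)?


RTT 0: cwnd = 1 MSS (initial)
RTT 1: cwnd = 2 MSS (slow start, doubled)
RTT 2: cwnd = 4 MSS (slow start, doubled)
RTT 3: cwnd = 8 MSS (slow start, doubled)
RTT 4: cwnd = 9 MSS (congestion avoidance, +1)

9


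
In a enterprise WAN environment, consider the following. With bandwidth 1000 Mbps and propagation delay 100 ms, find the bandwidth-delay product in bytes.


Given: bandwidth = 1000 Mbps, delay = 100 ms
BDP in bits = 1000 * 10^6 * 100 / 1000
BDP in bits = 100000000
BDP in bytes = 100000000 / 8 = 12500000

12500000


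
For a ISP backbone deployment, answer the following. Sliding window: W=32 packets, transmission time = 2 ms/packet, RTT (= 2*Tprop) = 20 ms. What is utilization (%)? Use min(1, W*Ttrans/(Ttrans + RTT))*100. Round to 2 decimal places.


Given: W = 32, Ttrans = 2 ms, RTT = 20 ms (= 2 * Tprop, Tprop = 10 ms)
Cycle time = Ttrans + RTT = 2 + 20 = 22 ms (first packet sent until its ACK returns)
W * Ttrans = 32 * 2 = 64 ms of sending per cycle
W * Ttrans / (Ttrans + RTT) = 64 / 22 = 2.909091
U = min(1, 2.909091) = 1.000000
U% = 100.00%

100.00


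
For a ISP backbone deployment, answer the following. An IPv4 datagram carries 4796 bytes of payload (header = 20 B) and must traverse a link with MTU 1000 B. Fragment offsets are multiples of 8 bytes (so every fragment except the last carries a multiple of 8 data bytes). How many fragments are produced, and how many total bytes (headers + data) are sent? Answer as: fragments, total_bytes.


Max data per non-final fragment = floor((MTU - header)/8)*8 = floor((1000 - 20)/8)*8 = floor(980/8)*8 = 976 B
Final fragment needs no 8-byte alignment: it can carry up to MTU - header = 980 B
Non-final fragments needed = ceil((payload - 980) / 976) = ceil(3816/976) = ceil(3.9098) = 4
Number of fragments = 4 + 1 = 5
Fragment sizes (data): 4 * 976 B + 892 B (last, 892 <= 980 OK)
Total bytes sent = payload + n_frags * header = 4796 + 5*20 = 4796 + 100 = 4896 B

5, 4896


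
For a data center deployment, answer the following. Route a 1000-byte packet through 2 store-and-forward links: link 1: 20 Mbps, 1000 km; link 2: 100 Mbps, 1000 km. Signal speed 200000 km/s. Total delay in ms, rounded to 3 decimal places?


Packet = 1000 bytes = 8000 bits. Store-and-forward: sum (t_trans + t_prop) per link.
Link 1: t_trans = 8000/(20*10^6) s = 0.4000 ms; t_prop = 1000/200000 s = 5.0000 ms; subtotal = 5.4000 ms
Link 2: t_trans = 8000/(100*10^6) s = 0.0800 ms; t_prop = 1000/200000 s = 5.0000 ms; subtotal = 5.0800 ms
End-to-end = 5.4000 + 5.0800 = 10.4800 ms -> 10.480 ms (3 dp)

10.480


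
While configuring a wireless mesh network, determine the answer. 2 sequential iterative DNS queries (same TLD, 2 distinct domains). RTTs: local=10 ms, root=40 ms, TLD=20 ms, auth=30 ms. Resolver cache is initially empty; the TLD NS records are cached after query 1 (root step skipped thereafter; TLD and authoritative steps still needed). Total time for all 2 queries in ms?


Lookup 1 (cold cache): local + root + TLD + auth = 10 + 40 + 20 + 30 = 100 ms
Lookups 2..2 (TLD NS cached -> skip root; new domain -> still ask TLD and auth): local + TLD + auth = 10 + 20 + 30 = 60 ms each
Remaining 1 lookups: 1 * 60 = 60 ms
Total = 100 + 60 = 160 ms

160


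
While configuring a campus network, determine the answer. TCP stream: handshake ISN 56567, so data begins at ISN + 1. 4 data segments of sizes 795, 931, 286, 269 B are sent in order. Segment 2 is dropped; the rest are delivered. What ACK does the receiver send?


SYN uses sequence number 56567; first data byte = ISN + 1 = 56568.
Segment 1: SEQ = 56568, len = 795 B, covers [56568, 57362]
Segment 2: SEQ = 57363, len = 931 B, covers [57363, 58293] [LOST]
Segment 3: SEQ = 58294, len = 286 B, covers [58294, 58579]
Segment 4: SEQ = 58580, len = 269 B, covers [58580, 58848]
In-order data received: bytes [56568, 57362] (segments 1..1).
Segment 2 missing -> gap begins at byte 57363; later segments buffered out of order.
Cumulative ACK = next expected in-order byte = 56568 + 795 = 57363

57363


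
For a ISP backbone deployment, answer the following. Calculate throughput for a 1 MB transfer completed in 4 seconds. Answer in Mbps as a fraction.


Given: file = 1 MB, time = 4 s
File in Mb = 1 * 8 = 8 Mb
Throughput = 8 / 4 Mbps
Throughput = 2 Mbps

2


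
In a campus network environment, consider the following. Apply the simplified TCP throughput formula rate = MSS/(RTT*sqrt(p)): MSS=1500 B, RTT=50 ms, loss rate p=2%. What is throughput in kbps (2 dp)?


Given: MSS = 1500 bytes, RTT = 50 ms, loss = 2%
RTT in seconds = 50 / 1000 = 0.05
Loss rate = 2% = 0.02
sqrt(loss) = sqrt(0.02) = 0.141421356237
Throughput (bytes/s) = 1500 / (0.05 * 0.141421356237) = 212132.0344
Throughput (kbps) = 212132.0344 * 8 / 1000 = 1697.056275 -> 1697.06 kbps (2 dp)

1697.06


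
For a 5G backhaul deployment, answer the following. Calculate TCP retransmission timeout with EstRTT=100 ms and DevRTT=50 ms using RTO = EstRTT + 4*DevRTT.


Given: EstRTT = 100 ms, DevRTT = 50 ms
Timeout = EstRTT + 4 * DevRTT
4 * DevRTT = 4 * 50 = 200
Timeout = 100 + 200 = 300 ms

300


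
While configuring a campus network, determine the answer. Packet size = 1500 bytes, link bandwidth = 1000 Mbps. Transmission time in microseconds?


Given: packet = 1500 bytes, bandwidth = 1000 Mbps
Packet in bits = 1500 * 8 = 12000 bits
Bandwidth = 1000 * 10^6 = 1000000000 bps
Time = 12000 / 1000000000 seconds
Time in us = 12000 * 10^6 / 1000000000 = 12

12


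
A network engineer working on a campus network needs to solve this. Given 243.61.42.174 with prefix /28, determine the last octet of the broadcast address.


Given: IP = 243.61.42.174, prefix = /28
Host bits = 32 - 28 = 4
Network last octet = 174 AND mask = 160
Host part size = 2^4 - 1 = 15
Broadcast last octet = 160 OR 15 = 175

175


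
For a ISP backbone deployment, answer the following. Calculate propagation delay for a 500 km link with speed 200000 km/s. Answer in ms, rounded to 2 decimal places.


Given: distance = 500 km, speed = 200000 km/s
Delay = distance / speed = 500 / 200000 seconds
Delay in ms = 500 * 1000 / 200000
Delay = 2.5000 ms
Rounded to 2 dp = 2.50 ms

2.50


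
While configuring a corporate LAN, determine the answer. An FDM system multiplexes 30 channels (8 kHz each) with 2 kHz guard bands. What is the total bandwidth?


Given: 30 channels, 8 kHz each, guard = 2 kHz
Channel bandwidth = 30 * 8 = 240 kHz
Guard bands = 29 gaps * 2 kHz = 58 kHz
Total = 240 + 58 = 298 kHz

298


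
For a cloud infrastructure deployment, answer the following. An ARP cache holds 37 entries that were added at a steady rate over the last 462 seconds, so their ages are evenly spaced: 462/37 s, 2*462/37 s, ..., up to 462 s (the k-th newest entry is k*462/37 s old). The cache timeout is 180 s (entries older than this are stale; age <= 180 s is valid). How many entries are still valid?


Ages are k * 462/37 s for k = 1..37 (spacing = 12.4865 s).
Entry k is valid iff k * 462/37 <= 180 iff k <= 37 * 180 / 462 = 14.4156
n_valid = floor(14.4156) = 14
(n_stale = 37 - 14 = 23)

14


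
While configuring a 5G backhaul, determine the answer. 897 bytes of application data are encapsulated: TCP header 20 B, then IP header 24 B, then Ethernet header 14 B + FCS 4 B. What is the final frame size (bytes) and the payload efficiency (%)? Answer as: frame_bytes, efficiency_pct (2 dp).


TCP segment = 897 + 20 = 917 B
IP packet = 917 + 24 = 941 B
Ethernet frame = 941 + 14 + 4 = 959 B
Efficiency = app / frame = 897 / 959 = 0.935349 = 93.5349% -> 93.53% (2 dp)

959, 93.53


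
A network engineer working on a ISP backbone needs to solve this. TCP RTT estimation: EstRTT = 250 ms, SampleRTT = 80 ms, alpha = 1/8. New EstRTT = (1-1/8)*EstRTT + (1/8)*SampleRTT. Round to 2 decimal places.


Given: EstRTT = 250 ms, SampleRTT = 80 ms, alpha = 1/8
New EstRTT = (1 - alpha) * EstRTT + alpha * SampleRTT
(7/8) * 250 = 218.75
(1/8) * 80 = 10
New EstRTT = 218.75 + 10 = 228.75 ms -> 228.75 ms (2 dp)

228.75


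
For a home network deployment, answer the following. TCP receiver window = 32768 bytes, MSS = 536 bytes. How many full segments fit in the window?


Given: RWND = 32768 bytes, MSS = 536 bytes
Full segments = floor(RWND / MSS)
Full segments = floor(32768 / 536)
Full segments = floor(61.1343) = 61

61


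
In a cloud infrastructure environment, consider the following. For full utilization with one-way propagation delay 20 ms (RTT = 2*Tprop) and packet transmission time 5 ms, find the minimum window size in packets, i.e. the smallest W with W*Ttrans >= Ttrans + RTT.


Given: Ttrans = 5 ms, RTT = 40 ms (= 2 * Tprop, Tprop = 20 ms)
Time until first ACK returns = Ttrans + RTT = 5 + 40 = 45 ms
Need W * Ttrans >= Ttrans + RTT  ->  W >= (Ttrans + RTT) / Ttrans
(Ttrans + RTT) / Ttrans = 45 / 5 = 9
W_min = ceil(9) = 9

9


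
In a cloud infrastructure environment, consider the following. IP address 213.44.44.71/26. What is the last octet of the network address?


Given: IP = 213.44.44.71, prefix = /26
Subnet mask = 255.255.255.192
Last octet of IP: 71
Last octet of mask: 192
Network last octet = 71 AND 192 = 64

64


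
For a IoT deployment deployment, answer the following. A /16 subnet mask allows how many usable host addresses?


Given: subnet mask /16
Host bits = 32 - 16 = 16
Total addresses = 2^16 = 65536
Usable hosts = 65536 - 2 (network + broadcast) = 65534

65534


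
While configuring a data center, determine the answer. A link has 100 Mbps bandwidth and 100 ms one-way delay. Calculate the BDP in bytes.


Given: bandwidth = 100 Mbps, delay = 100 ms
BDP in bits = 100 * 10^6 * 100 / 1000
BDP in bits = 10000000
BDP in bytes = 10000000 / 8 = 1250000

1250000


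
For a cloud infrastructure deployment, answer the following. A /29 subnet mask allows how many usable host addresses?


Given: subnet mask /29
Host bits = 32 - 29 = 3
Total addresses = 2^3 = 8
Usable hosts = 8 - 2 (network + broadcast) = 6

6


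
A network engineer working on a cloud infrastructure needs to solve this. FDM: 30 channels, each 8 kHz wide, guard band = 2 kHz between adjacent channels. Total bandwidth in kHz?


Given: 30 channels, 8 kHz each, guard = 2 kHz
Channel bandwidth = 30 * 8 = 240 kHz
Guard bands = 29 gaps * 2 kHz = 58 kHz
Total = 240 + 58 = 298 kHz

298


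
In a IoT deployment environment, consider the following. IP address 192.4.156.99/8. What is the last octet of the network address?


Given: IP = 192.4.156.99, prefix = /8
Subnet mask = 255.0.0.0
Last octet of IP: 99
Last octet of mask: 0
Network last octet = 99 AND 0 = 0

0


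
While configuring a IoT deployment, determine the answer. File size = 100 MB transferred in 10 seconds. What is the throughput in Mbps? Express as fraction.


Given: file = 100 MB, time = 10 s
File in Mb = 100 * 8 = 800 Mb
Throughput = 800 / 10 Mbps
Throughput = 80 Mbps

80


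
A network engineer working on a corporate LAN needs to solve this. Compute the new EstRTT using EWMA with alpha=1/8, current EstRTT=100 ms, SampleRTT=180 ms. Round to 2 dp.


Given: EstRTT = 100 ms, SampleRTT = 180 ms, alpha = 1/8
New EstRTT = (1 - alpha) * EstRTT + alpha * SampleRTT
(7/8) * 100 = 87.5
(1/8) * 180 = 22.5
New EstRTT = 87.5 + 22.5 = 110 ms -> 110.00 ms (2 dp)

110.00


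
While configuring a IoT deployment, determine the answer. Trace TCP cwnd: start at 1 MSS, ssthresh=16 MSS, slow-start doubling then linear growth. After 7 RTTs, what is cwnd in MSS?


RTT 0: cwnd = 1 MSS (initial)
RTT 1: cwnd = 2 MSS (slow start, doubled)
RTT 2: cwnd = 4 MSS (slow start, doubled)
RTT 3: cwnd = 8 MSS (slow start, doubled)
RTT 4: cwnd = 16 MSS (slow start, doubled)
RTT 5: cwnd = 17 MSS (congestion avoidance, +1)
RTT 6: cwnd = 18 MSS (congestion avoidance, +1)
RTT 7: cwnd = 19 MSS (congestion avoidance, +1)

19


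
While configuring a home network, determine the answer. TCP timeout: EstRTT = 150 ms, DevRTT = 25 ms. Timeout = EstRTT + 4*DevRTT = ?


Given: EstRTT = 150 ms, DevRTT = 25 ms
Timeout = EstRTT + 4 * DevRTT
4 * DevRTT = 4 * 25 = 100
Timeout = 150 + 100 = 250 ms

250


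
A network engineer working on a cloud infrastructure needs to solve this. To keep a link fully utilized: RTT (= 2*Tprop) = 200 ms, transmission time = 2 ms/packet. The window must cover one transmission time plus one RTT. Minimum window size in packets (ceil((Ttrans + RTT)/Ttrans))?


Given: Ttrans = 2 ms, RTT = 200 ms (= 2 * Tprop, Tprop = 100 ms)
Time until first ACK returns = Ttrans + RTT = 2 + 200 = 202 ms
Need W * Ttrans >= Ttrans + RTT  ->  W >= (Ttrans + RTT) / Ttrans
(Ttrans + RTT) / Ttrans = 202 / 2 = 101
W_min = ceil(101) = 101

101


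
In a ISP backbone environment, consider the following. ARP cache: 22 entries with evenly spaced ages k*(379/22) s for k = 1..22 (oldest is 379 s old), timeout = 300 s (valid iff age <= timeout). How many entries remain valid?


Ages are k * 379/22 s for k = 1..22 (spacing = 17.2273 s).
Entry k is valid iff k * 379/22 <= 300 iff k <= 22 * 300 / 379 = 17.4142
n_valid = floor(17.4142) = 17
(n_stale = 22 - 17 = 5)

17


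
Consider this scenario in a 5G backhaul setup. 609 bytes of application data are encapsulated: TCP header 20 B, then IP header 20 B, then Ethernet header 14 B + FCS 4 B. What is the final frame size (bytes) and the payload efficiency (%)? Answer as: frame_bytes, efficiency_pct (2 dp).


TCP segment = 609 + 20 = 629 B
IP packet = 629 + 20 = 649 B
Ethernet frame = 649 + 14 + 4 = 667 B
Efficiency = app / frame = 609 / 667 = 0.913043 = 91.3043% -> 91.30% (2 dp)

667, 91.30


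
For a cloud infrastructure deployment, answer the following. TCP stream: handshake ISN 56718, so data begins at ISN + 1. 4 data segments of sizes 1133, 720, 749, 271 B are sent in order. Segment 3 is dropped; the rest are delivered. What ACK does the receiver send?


SYN uses sequence number 56718; first data byte = ISN + 1 = 56719.
Segment 1: SEQ = 56719, len = 1133 B, covers [56719, 57851]
Segment 2: SEQ = 57852, len = 720 B, covers [57852, 58571]
Segment 3: SEQ = 58572, len = 749 B, covers [58572, 59320] [LOST]
Segment 4: SEQ = 59321, len = 271 B, covers [59321, 59591]
In-order data received: bytes [56719, 58571] (segments 1..2).
Segment 3 missing -> gap begins at byte 58572; later segments buffered out of order.
Cumulative ACK = next expected in-order byte = 56719 + 1133 + 720 = 58572

58572


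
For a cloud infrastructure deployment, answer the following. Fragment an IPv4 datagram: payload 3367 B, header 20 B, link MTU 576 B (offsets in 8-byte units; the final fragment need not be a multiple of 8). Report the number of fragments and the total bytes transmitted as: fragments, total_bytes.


Max data per non-final fragment = floor((MTU - header)/8)*8 = floor((576 - 20)/8)*8 = floor(556/8)*8 = 552 B
Final fragment needs no 8-byte alignment: it can carry up to MTU - header = 556 B
Non-final fragments needed = ceil((payload - 556) / 552) = ceil(2811/552) = ceil(5.0924) = 6
Number of fragments = 6 + 1 = 7
Fragment sizes (data): 6 * 552 B + 55 B (last, 55 <= 556 OK)
Total bytes sent = payload + n_frags * header = 3367 + 7*20 = 3367 + 140 = 3507 B

7, 3507


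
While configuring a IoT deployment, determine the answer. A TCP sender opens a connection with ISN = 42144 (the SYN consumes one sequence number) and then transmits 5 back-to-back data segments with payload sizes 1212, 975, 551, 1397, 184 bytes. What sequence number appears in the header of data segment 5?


The SYN occupies sequence number ISN = 42144, so the first data byte is ISN + 1 = 42145.
SEQ of data segment i = (ISN + 1) + sum of payload sizes of segments 1..i-1.
Segment 1: SEQ = 42145, payload = 1212 bytes
Segment 2: SEQ = 43357, payload = 975 bytes
Segment 3: SEQ = 44332, payload = 551 bytes
Segment 4: SEQ = 44883, payload = 1397 bytes
Segment 5: SEQ = 46280, payload = 184 bytes
SEQ of segment 5 = 42145 + 1212 + 975 + 551 + 1397 = 46280

46280


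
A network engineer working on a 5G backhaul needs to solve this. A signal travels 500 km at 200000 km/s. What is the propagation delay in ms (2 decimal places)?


Given: distance = 500 km, speed = 200000 km/s
Delay = distance / speed = 500 / 200000 seconds
Delay in ms = 500 * 1000 / 200000
Delay = 2.5000 ms
Rounded to 2 dp = 2.50 ms

2.50


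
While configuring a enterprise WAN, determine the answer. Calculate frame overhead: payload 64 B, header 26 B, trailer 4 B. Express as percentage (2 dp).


Given: payload = 64 B, header = 26 B, trailer = 4 B
Overhead bytes = header + trailer = 26 + 4 = 30
Total frame = payload + overhead = 64 + 30 = 94
Overhead % = 30 / 94 * 100 = 31.9149% -> 31.91% (2 dp)

31.91


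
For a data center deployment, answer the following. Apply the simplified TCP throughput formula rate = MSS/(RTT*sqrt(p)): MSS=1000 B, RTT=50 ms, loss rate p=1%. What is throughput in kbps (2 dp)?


Given: MSS = 1000 bytes, RTT = 50 ms, loss = 1%
RTT in seconds = 50 / 1000 = 0.05
Loss rate = 1% = 0.01
sqrt(loss) = sqrt(0.01) = 0.1
Throughput (bytes/s) = 1000 / (0.05 * 0.1) = 200000.0000
Throughput (kbps) = 200000.0000 * 8 / 1000 = 1600.000000 -> 1600.00 kbps (2 dp)

1600.00


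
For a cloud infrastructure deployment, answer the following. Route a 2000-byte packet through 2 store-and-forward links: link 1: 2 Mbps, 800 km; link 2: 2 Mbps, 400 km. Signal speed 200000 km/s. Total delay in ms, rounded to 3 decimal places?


Packet = 2000 bytes = 16000 bits. Store-and-forward: sum (t_trans + t_prop) per link.
Link 1: t_trans = 16000/(2*10^6) s = 8.0000 ms; t_prop = 800/200000 s = 4.0000 ms; subtotal = 12.0000 ms
Link 2: t_trans = 16000/(2*10^6) s = 8.0000 ms; t_prop = 400/200000 s = 2.0000 ms; subtotal = 10.0000 ms
End-to-end = 12.0000 + 10.0000 = 22.0000 ms -> 22.000 ms (3 dp)

22.000


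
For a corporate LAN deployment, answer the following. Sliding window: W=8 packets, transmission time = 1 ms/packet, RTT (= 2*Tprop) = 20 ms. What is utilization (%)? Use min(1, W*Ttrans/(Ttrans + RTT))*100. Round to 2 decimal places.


Given: W = 8, Ttrans = 1 ms, RTT = 20 ms (= 2 * Tprop, Tprop = 10 ms)
Cycle time = Ttrans + RTT = 1 + 20 = 21 ms (first packet sent until its ACK returns)
W * Ttrans = 8 * 1 = 8 ms of sending per cycle
W * Ttrans / (Ttrans + RTT) = 8 / 21 = 0.380952
U = min(1, 0.380952) = 0.380952
U% = 38.10%

38.10


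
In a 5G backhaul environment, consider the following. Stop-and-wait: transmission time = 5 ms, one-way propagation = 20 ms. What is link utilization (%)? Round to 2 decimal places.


Given: Ttrans = 5 ms, Tprop = 20 ms
RTT = 2 * Tprop = 2 * 20 = 40 ms
U = Ttrans / (Ttrans + RTT)
U = 5 / (5 + 40)
U = 5 / 45 = 0.111111
U% = 11.11%

11.11


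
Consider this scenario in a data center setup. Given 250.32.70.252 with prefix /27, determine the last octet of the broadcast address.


Given: IP = 250.32.70.252, prefix = /27
Host bits = 32 - 27 = 5
Network last octet = 252 AND mask = 224
Host part size = 2^5 - 1 = 31
Broadcast last octet = 224 OR 31 = 255

255


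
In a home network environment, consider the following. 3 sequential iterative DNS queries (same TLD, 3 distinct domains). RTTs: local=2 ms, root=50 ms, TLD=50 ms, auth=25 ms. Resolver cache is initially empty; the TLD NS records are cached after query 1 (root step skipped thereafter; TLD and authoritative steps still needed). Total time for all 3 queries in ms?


Lookup 1 (cold cache): local + root + TLD + auth = 2 + 50 + 50 + 25 = 127 ms
Lookups 2..3 (TLD NS cached -> skip root; new domain -> still ask TLD and auth): local + TLD + auth = 2 + 50 + 25 = 77 ms each
Remaining 2 lookups: 2 * 77 = 154 ms
Total = 127 + 154 = 281 ms

281


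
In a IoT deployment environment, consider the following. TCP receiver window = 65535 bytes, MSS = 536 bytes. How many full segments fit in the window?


Given: RWND = 65535 bytes, MSS = 536 bytes
Full segments = floor(RWND / MSS)
Full segments = floor(65535 / 536)
Full segments = floor(122.2668) = 122

122


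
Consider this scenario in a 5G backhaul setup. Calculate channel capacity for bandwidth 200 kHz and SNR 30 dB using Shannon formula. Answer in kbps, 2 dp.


Given: B = 200 kHz, SNR = 30 dB
SNR linear = 10^(30/10) = 1000
1 + SNR = 1001
log2(1001) = 9.9672262588
C = 200 * 1000 * 9.9672262588 = 1993445.2518 bps
C = 1993.445252 kbps -> 1993.45 kbps (2 dp)

1993.45


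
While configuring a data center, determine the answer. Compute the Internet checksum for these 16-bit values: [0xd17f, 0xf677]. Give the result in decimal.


Given words: [0xd17f, 0xf677]
Step 1: Sum all words
Raw sum = 53631 + 63095 = 116726
Step 2: Fold carry: (51190 + 1) = 51191
One's complement = ~51191 & 0xFFFF = 14344

14344


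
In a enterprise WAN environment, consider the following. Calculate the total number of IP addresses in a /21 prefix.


Given: CIDR prefix /21
Host bits = 32 - 21 = 11
Total addresses = 2^11 = 2048

2048


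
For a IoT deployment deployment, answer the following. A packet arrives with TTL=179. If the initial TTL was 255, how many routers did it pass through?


Given: initial TTL = 255, received TTL = 179
Hops = initial TTL - received TTL
Hops = 255 - 179 = 76

76


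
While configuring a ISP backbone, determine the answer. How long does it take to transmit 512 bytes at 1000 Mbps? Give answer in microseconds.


Given: packet = 512 bytes, bandwidth = 1000 Mbps
Packet in bits = 512 * 8 = 4096 bits
Bandwidth = 1000 * 10^6 = 1000000000 bps
Time = 4096 / 1000000000 seconds
Time in us = 4096 * 10^6 / 1000000000 = 4.096

4.096


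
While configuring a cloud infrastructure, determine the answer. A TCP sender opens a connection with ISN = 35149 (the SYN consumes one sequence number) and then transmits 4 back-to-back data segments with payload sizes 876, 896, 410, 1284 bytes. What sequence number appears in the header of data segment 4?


The SYN occupies sequence number ISN = 35149, so the first data byte is ISN + 1 = 35150.
SEQ of data segment i = (ISN + 1) + sum of payload sizes of segments 1..i-1.
Segment 1: SEQ = 35150, payload = 876 bytes
Segment 2: SEQ = 36026, payload = 896 bytes
Segment 3: SEQ = 36922, payload = 410 bytes
Segment 4: SEQ = 37332, payload = 1284 bytes
SEQ of segment 4 = 35150 + 876 + 896 + 410 = 37332

37332


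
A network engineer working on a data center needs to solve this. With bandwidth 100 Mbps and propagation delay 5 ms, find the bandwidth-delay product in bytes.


Given: bandwidth = 100 Mbps, delay = 5 ms
BDP in bits = 100 * 10^6 * 5 / 1000
BDP in bits = 500000
BDP in bytes = 500000 / 8 = 62500

62500


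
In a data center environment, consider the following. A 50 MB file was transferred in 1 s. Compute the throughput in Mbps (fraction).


Given: file = 50 MB, time = 1 s
File in Mb = 50 * 8 = 400 Mb
Throughput = 400 / 1 Mbps
Throughput = 400 Mbps

400


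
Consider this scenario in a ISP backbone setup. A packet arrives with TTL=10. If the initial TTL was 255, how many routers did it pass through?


Given: initial TTL = 255, received TTL = 10
Hops = initial TTL - received TTL
Hops = 255 - 10 = 245

245


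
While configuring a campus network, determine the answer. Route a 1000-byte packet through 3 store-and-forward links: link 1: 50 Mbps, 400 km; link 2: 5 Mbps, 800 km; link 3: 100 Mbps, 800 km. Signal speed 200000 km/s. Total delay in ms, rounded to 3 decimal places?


Packet = 1000 bytes = 8000 bits. Store-and-forward: sum (t_trans + t_prop) per link.
Link 1: t_trans = 8000/(50*10^6) s = 0.1600 ms; t_prop = 400/200000 s = 2.0000 ms; subtotal = 2.1600 ms
Link 2: t_trans = 8000/(5*10^6) s = 1.6000 ms; t_prop = 800/200000 s = 4.0000 ms; subtotal = 5.6000 ms
Link 3: t_trans = 8000/(100*10^6) s = 0.0800 ms; t_prop = 800/200000 s = 4.0000 ms; subtotal = 4.0800 ms
End-to-end = 2.1600 + 5.6000 + 4.0800 = 11.8400 ms -> 11.840 ms (3 dp)

11.840


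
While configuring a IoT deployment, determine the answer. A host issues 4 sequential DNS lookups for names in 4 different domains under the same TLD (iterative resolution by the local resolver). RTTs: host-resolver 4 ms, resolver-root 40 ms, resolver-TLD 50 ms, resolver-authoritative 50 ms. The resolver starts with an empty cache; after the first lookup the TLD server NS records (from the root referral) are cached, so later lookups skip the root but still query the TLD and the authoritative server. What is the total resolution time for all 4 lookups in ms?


Lookup 1 (cold cache): local + root + TLD + auth = 4 + 40 + 50 + 50 = 144 ms
Lookups 2..4 (TLD NS cached -> skip root; new domain -> still ask TLD and auth): local + TLD + auth = 4 + 50 + 50 = 104 ms each
Remaining 3 lookups: 3 * 104 = 312 ms
Total = 144 + 312 = 456 ms

456


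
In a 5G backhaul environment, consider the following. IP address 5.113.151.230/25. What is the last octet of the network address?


Given: IP = 5.113.151.230, prefix = /25
Subnet mask = 255.255.255.128
Last octet of IP: 230
Last octet of mask: 128
Network last octet = 230 AND 128 = 128

128


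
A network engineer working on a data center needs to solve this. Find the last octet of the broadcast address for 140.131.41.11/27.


Given: IP = 140.131.41.11, prefix = /27
Host bits = 32 - 27 = 5
Network last octet = 11 AND mask = 0
Host part size = 2^5 - 1 = 31
Broadcast last octet = 0 OR 31 = 31

31


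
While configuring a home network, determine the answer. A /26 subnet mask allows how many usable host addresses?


Given: subnet mask /26
Host bits = 32 - 26 = 6
Total addresses = 2^6 = 64
Usable hosts = 64 - 2 (network + broadcast) = 62

62


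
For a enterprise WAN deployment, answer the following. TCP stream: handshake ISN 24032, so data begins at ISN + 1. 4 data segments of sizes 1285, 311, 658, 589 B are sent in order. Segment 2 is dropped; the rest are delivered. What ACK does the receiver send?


SYN uses sequence number 24032; first data byte = ISN + 1 = 24033.
Segment 1: SEQ = 24033, len = 1285 B, covers [24033, 25317]
Segment 2: SEQ = 25318, len = 311 B, covers [25318, 25628] [LOST]
Segment 3: SEQ = 25629, len = 658 B, covers [25629, 26286]
Segment 4: SEQ = 26287, len = 589 B, covers [26287, 26875]
In-order data received: bytes [24033, 25317] (segments 1..1).
Segment 2 missing -> gap begins at byte 25318; later segments buffered out of order.
Cumulative ACK = next expected in-order byte = 24033 + 1285 = 25318

25318


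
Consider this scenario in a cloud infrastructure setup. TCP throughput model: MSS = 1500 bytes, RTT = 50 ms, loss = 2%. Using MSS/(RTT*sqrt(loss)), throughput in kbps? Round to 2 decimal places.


Given: MSS = 1500 bytes, RTT = 50 ms, loss = 2%
RTT in seconds = 50 / 1000 = 0.05
Loss rate = 2% = 0.02
sqrt(loss) = sqrt(0.02) = 0.141421356237
Throughput (bytes/s) = 1500 / (0.05 * 0.141421356237) = 212132.0344
Throughput (kbps) = 212132.0344 * 8 / 1000 = 1697.056275 -> 1697.06 kbps (2 dp)

1697.06


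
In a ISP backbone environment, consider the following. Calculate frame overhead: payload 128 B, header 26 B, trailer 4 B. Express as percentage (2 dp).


Given: payload = 128 B, header = 26 B, trailer = 4 B
Overhead bytes = header + trailer = 26 + 4 = 30
Total frame = payload + overhead = 128 + 30 = 158
Overhead % = 30 / 158 * 100 = 18.9873% -> 18.99% (2 dp)

18.99


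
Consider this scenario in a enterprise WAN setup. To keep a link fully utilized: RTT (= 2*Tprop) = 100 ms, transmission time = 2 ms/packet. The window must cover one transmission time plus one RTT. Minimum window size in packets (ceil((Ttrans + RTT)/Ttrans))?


Given: Ttrans = 2 ms, RTT = 100 ms (= 2 * Tprop, Tprop = 50 ms)
Time until first ACK returns = Ttrans + RTT = 2 + 100 = 102 ms
Need W * Ttrans >= Ttrans + RTT  ->  W >= (Ttrans + RTT) / Ttrans
(Ttrans + RTT) / Ttrans = 102 / 2 = 51
W_min = ceil(51) = 51

51


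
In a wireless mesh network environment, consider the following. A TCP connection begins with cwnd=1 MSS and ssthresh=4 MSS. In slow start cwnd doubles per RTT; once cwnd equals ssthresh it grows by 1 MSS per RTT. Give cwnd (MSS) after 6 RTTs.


RTT 0: cwnd = 1 MSS (initial)
RTT 1: cwnd = 2 MSS (slow start, doubled)
RTT 2: cwnd = 4 MSS (slow start, doubled)
RTT 3: cwnd = 5 MSS (congestion avoidance, +1)
RTT 4: cwnd = 6 MSS (congestion avoidance, +1)
RTT 5: cwnd = 7 MSS (congestion avoidance, +1)
RTT 6: cwnd = 8 MSS (congestion avoidance, +1)

8


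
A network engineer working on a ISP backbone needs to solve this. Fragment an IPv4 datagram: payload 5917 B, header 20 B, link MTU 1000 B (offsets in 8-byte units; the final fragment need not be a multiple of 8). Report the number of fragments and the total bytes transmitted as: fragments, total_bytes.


Max data per non-final fragment = floor((MTU - header)/8)*8 = floor((1000 - 20)/8)*8 = floor(980/8)*8 = 976 B
Final fragment needs no 8-byte alignment: it can carry up to MTU - header = 980 B
Non-final fragments needed = ceil((payload - 980) / 976) = ceil(4937/976) = ceil(5.0584) = 6
Number of fragments = 6 + 1 = 7
Fragment sizes (data): 6 * 976 B + 61 B (last, 61 <= 980 OK)
Total bytes sent = payload + n_frags * header = 5917 + 7*20 = 5917 + 140 = 6057 B

7, 6057


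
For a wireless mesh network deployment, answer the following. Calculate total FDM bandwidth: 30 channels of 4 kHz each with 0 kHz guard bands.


Given: 30 channels, 4 kHz each, guard = 0 kHz
Channel bandwidth = 30 * 4 = 120 kHz
Guard bands = 29 gaps * 0 kHz = 0 kHz
Total = 120 + 0 = 120 kHz

120


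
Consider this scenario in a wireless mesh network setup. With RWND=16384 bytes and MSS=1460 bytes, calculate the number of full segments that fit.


Given: RWND = 16384 bytes, MSS = 1460 bytes
Full segments = floor(RWND / MSS)
Full segments = floor(16384 / 1460)
Full segments = floor(11.2219) = 11

11


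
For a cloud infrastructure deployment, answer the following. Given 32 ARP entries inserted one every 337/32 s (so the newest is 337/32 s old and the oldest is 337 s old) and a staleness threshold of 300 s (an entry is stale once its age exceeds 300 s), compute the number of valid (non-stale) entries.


Ages are k * 337/32 s for k = 1..32 (spacing = 10.5312 s).
Entry k is valid iff k * 337/32 <= 300 iff k <= 32 * 300 / 337 = 28.4866
n_valid = floor(28.4866) = 28
(n_stale = 32 - 28 = 4)

28


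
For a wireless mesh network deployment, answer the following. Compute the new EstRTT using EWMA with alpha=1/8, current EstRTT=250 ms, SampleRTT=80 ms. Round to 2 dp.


Given: EstRTT = 250 ms, SampleRTT = 80 ms, alpha = 1/8
New EstRTT = (1 - alpha) * EstRTT + alpha * SampleRTT
(7/8) * 250 = 218.75
(1/8) * 80 = 10
New EstRTT = 218.75 + 10 = 228.75 ms -> 228.75 ms (2 dp)

228.75


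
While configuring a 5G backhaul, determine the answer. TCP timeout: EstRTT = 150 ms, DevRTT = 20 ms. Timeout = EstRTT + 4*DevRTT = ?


Given: EstRTT = 150 ms, DevRTT = 20 ms
Timeout = EstRTT + 4 * DevRTT
4 * DevRTT = 4 * 20 = 80
Timeout = 150 + 80 = 230 ms

230


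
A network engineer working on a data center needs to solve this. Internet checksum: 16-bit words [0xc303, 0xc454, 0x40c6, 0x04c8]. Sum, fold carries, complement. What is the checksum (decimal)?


Given words: [0xc303, 0xc454, 0x40c6, 0x04c8]
Step 1: Sum all words
Raw sum = 49923 + 50260 + 16582 + 1224 = 117989
Step 2: Fold carry: (52453 + 1) = 52454
One's complement = ~52454 & 0xFFFF = 13081

13081


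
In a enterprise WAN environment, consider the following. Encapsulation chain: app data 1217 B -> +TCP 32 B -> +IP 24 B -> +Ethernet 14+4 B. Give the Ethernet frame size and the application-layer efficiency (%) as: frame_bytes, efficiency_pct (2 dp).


TCP segment = 1217 + 32 = 1249 B
IP packet = 1249 + 24 = 1273 B
Ethernet frame = 1273 + 14 + 4 = 1291 B
Efficiency = app / frame = 1217 / 1291 = 0.942680 = 94.2680% -> 94.27% (2 dp)

1291, 94.27


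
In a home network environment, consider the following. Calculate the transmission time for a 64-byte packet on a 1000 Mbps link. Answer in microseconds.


Given: packet = 64 bytes, bandwidth = 1000 Mbps
Packet in bits = 64 * 8 = 512 bits
Bandwidth = 1000 * 10^6 = 1000000000 bps
Time = 512 / 1000000000 seconds
Time in us = 512 * 10^6 / 1000000000 = 0.512

0.512


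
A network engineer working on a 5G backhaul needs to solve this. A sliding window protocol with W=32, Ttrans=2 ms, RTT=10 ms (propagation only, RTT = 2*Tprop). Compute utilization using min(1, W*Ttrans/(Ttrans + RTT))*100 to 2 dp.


Given: W = 32, Ttrans = 2 ms, RTT = 10 ms (= 2 * Tprop, Tprop = 5 ms)
Cycle time = Ttrans + RTT = 2 + 10 = 12 ms (first packet sent until its ACK returns)
W * Ttrans = 32 * 2 = 64 ms of sending per cycle
W * Ttrans / (Ttrans + RTT) = 64 / 12 = 5.333333
U = min(1, 5.333333) = 1.000000
U% = 100.00%

100.00


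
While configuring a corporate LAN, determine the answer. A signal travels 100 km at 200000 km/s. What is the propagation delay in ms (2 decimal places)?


Given: distance = 100 km, speed = 200000 km/s
Delay = distance / speed = 100 / 200000 seconds
Delay in ms = 100 * 1000 / 200000
Delay = 0.5000 ms
Rounded to 2 dp = 0.50 ms

0.50


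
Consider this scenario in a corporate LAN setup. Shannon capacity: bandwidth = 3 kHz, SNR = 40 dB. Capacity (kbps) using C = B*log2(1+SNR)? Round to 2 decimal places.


Given: B = 3 kHz, SNR = 40 dB
SNR linear = 10^(40/10) = 10000
1 + SNR = 10001
log2(10001) = 13.2878566418
C = 3 * 1000 * 13.2878566418 = 39863.5699 bps
C = 39.863570 kbps -> 39.86 kbps (2 dp)

39.86


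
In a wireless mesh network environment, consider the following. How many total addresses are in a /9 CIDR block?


Given: CIDR prefix /9
Host bits = 32 - 9 = 23
Total addresses = 2^23 = 8388608

8388608


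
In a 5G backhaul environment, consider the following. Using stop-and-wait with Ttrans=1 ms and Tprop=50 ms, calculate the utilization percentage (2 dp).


Given: Ttrans = 1 ms, Tprop = 50 ms
RTT = 2 * Tprop = 2 * 50 = 100 ms
U = Ttrans / (Ttrans + RTT)
U = 1 / (1 + 100)
U = 1 / 101 = 0.009901
U% = 0.99%

0.99


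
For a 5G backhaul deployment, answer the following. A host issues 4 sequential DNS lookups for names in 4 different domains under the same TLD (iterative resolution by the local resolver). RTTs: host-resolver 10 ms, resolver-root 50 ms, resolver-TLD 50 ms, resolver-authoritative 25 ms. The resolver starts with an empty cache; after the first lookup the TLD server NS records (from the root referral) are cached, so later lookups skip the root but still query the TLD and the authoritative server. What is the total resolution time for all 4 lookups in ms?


Lookup 1 (cold cache): local + root + TLD + auth = 10 + 50 + 50 + 25 = 135 ms
Lookups 2..4 (TLD NS cached -> skip root; new domain -> still ask TLD and auth): local + TLD + auth = 10 + 50 + 25 = 85 ms each
Remaining 3 lookups: 3 * 85 = 255 ms
Total = 135 + 255 = 390 ms

390


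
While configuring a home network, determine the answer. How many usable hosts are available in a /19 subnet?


Given: subnet mask /19
Host bits = 32 - 19 = 13
Total addresses = 2^13 = 8192
Usable hosts = 8192 - 2 (network + broadcast) = 8190

8190


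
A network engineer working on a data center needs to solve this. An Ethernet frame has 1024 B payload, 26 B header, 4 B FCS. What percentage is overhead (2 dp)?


Given: payload = 1024 B, header = 26 B, trailer = 4 B
Overhead bytes = header + trailer = 26 + 4 = 30
Total frame = payload + overhead = 1024 + 30 = 1054
Overhead % = 30 / 1054 * 100 = 2.8463% -> 2.85% (2 dp)

2.85


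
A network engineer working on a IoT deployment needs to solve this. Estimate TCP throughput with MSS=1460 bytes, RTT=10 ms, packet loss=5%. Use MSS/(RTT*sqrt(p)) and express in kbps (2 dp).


Given: MSS = 1460 bytes, RTT = 10 ms, loss = 5%
RTT in seconds = 10 / 1000 = 0.01
Loss rate = 5% = 0.05
sqrt(loss) = sqrt(0.05) = 0.223606797750
Throughput (bytes/s) = 1460 / (0.01 * 0.223606797750) = 652931.8494
Throughput (kbps) = 652931.8494 * 8 / 1000 = 5223.454795 -> 5223.45 kbps (2 dp)

5223.45


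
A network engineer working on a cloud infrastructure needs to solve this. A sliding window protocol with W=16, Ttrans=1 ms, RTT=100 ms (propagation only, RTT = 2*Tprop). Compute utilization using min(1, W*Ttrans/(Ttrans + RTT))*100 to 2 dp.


Given: W = 16, Ttrans = 1 ms, RTT = 100 ms (= 2 * Tprop, Tprop = 50 ms)
Cycle time = Ttrans + RTT = 1 + 100 = 101 ms (first packet sent until its ACK returns)
W * Ttrans = 16 * 1 = 16 ms of sending per cycle
W * Ttrans / (Ttrans + RTT) = 16 / 101 = 0.158416
U = min(1, 0.158416) = 0.158416
U% = 15.84%

15.84


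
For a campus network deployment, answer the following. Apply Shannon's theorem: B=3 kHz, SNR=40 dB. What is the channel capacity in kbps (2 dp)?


Given: B = 3 kHz, SNR = 40 dB
SNR linear = 10^(40/10) = 10000
1 + SNR = 10001
log2(10001) = 13.2878566418
C = 3 * 1000 * 13.2878566418 = 39863.5699 bps
C = 39.863570 kbps -> 39.86 kbps (2 dp)

39.86


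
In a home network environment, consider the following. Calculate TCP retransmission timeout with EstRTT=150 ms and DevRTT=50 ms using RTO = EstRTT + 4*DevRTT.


Given: EstRTT = 150 ms, DevRTT = 50 ms
Timeout = EstRTT + 4 * DevRTT
4 * DevRTT = 4 * 50 = 200
Timeout = 150 + 200 = 350 ms

350


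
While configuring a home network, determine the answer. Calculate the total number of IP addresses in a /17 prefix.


Given: CIDR prefix /17
Host bits = 32 - 17 = 15
Total addresses = 2^15 = 32768

32768


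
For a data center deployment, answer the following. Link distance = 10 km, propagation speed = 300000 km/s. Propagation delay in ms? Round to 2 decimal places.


Given: distance = 10 km, speed = 300000 km/s
Delay = distance / speed = 10 / 300000 seconds
Delay in ms = 10 * 1000 / 300000
Delay = 0.0333 ms
Rounded to 2 dp = 0.03 ms

0.03


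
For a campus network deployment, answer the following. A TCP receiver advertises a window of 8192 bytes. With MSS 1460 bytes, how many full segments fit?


Given: RWND = 8192 bytes, MSS = 1460 bytes
Full segments = floor(RWND / MSS)
Full segments = floor(8192 / 1460)
Full segments = floor(5.611) = 5

5


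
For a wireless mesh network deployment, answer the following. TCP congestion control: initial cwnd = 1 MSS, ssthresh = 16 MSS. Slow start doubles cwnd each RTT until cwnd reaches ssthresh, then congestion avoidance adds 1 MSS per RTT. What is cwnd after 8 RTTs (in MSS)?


RTT 0: cwnd = 1 MSS (initial)
RTT 1: cwnd = 2 MSS (slow start, doubled)
RTT 2: cwnd = 4 MSS (slow start, doubled)
RTT 3: cwnd = 8 MSS (slow start, doubled)
RTT 4: cwnd = 16 MSS (slow start, doubled)
RTT 5: cwnd = 17 MSS (congestion avoidance, +1)
RTT 6: cwnd = 18 MSS (congestion avoidance, +1)
RTT 7: cwnd = 19 MSS (congestion avoidance, +1)
RTT 8: cwnd = 20 MSS (congestion avoidance, +1)

20


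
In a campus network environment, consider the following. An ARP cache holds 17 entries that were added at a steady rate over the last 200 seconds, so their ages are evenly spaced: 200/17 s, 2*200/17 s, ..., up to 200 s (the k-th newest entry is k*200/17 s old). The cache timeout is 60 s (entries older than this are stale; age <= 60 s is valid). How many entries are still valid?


Ages are k * 200/17 s for k = 1..17 (spacing = 11.7647 s).
Entry k is valid iff k * 200/17 <= 60 iff k <= 17 * 60 / 200 = 5.1000
n_valid = floor(5.1000) = 5
(n_stale = 17 - 5 = 12)

5
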